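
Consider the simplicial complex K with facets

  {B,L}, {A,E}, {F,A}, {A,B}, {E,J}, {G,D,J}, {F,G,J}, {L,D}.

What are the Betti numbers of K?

b_0 = 1, b_1 = 2, b_2 = 0.

Take the total order A < B < D < E < F < G < J < L on the vertex set. Then K (dimension 2) consists of the simplices:

  0-simplices (8): A, B, D, E, F, G, J, L
  1-simplices (11): AB, AE, AF, BL, DG, DJ, DL, EJ, FG, FJ, GJ
  2-simplices (2): DGJ, FGJ

Hence C_0 ≅ Z^8, C_1 ≅ Z^11, C_2 ≅ Z^2.

∂_1: C_1 → C_0 maps an edge to its endpoints' difference, ∂[p,q] = q − p. For instance
  ∂DL = L − D.
The resulting 8×11 matrix has rank 7, and its Smith normal form has invariant factors (1,1,1,1,1,1,1).

Boundary ∂_2: C_2 → C_1 maps a triangle to the signed sum of its edges. For instance
  ∂DGJ = GJ − DJ + DG,
  ∂FGJ = GJ − FJ + FG.
As a 11×2 matrix over Z this has rank 2, with invariant factors (1,1).

Reading off H_k = ker ∂_k / im ∂_{k+1}:

  H_0: rank C_0 − rank ∂_1 = 8 − 7 = 1, and the invariant factors of ∂_1 are all 1, so H_0 = Z.
  H_1: rank ker ∂_1 − rank ∂_2 = (11 − 7) − 2 = 2, and the invariant factors of ∂_2 are all 1, so H_1 = Z^2.
  H_2: rank ker ∂_2 − rank ∂_3 = (2 − 2) − 0 = 0, and there is no ∂_3, so H_2 = 0.

As a check, the Euler characteristic is 8 − 11 + 2 = -1, which agrees with 1 − 2 + 0 = -1.

Hence the Betti numbers are b_0 = 1, b_1 = 2, b_2 = 0.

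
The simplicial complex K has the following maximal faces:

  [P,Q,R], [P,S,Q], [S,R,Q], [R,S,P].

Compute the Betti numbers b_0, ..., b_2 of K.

Fix the vertex order P < Q < R < S and write every simplex with vertices in increasing order. Then dim K = 2 and the simplices of K are:

  0-simplices (4): P, Q, R, S
  1-simplices (6): PQ, PR, PS, QR, QS, RS
  2-simplices (4): PQR, PQS, PRS, QRS

so the chain groups are C_0 ≅ Z^4, C_1 ≅ Z^6, C_2 ≅ Z^4.

The boundary map ∂_1: C_1 → C_0 sends each edge [p,q] (with p < q) to q − p. For instance
  ∂QS = S − Q.
This gives a 4×6 integer matrix of rank 3; reducing to Smith normal form yields diagonal entries (1,1,1).

Boundary ∂_2: C_2 → C_1 sends each 2-simplex [p,q,r] to [q,r] − [p,r] + [p,q]. For instance
  ∂PQR = QR − PR + PQ,
  ∂PQS = QS − PS + PQ.
The resulting 6×4 matrix has rank 3, and its Smith normal form has invariant factors (1,1,1).

Now H_k = ker ∂_k / im ∂_{k+1}, so:

  H_0: rank C_0 − rank ∂_1 = 4 − 3 = 1, and the invariant factors of ∂_1 are all 1, so H_0 ≅ Z.
  H_1: rank ker ∂_1 − rank ∂_2 = (6 − 3) − 3 = 0, and the invariant factors of ∂_2 are all 1, so H_1 ≅ 0.
  H_2: rank ker ∂_2 − rank ∂_3 = (4 − 3) − 0 = 1, and there is no ∂_3, so H_2 ≅ Z.

As a check, the Euler characteristic is 4 − 6 + 4 = 2, which agrees with 1 − 0 + 1 = 2.
(K is a triangulation of the 2-sphere S^2.)

Hence the Betti numbers are b_0 = 1, b_1 = 0, b_2 = 1.

b_0 = 1, b_1 = 0, b_2 = 1.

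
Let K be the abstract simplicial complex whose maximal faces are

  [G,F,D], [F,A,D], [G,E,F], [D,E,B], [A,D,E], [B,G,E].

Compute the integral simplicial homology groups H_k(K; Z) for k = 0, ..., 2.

Fix the vertex order A < B < D < E < F < G and write every simplex with vertices in increasing order. Then dim K = 2 and the simplices of K are:

  0-simplices (6): A, B, D, E, F, G
  1-simplices (12): AD, AE, AF, BD, BE, BG, DE, DF, DG, EF, EG, FG
  2-simplices (6): ADE, ADF, BDE, BEG, DFG, EFG

Hence C_0 ≅ Z^6, C_1 ≅ Z^12, C_2 ≅ Z^6.

∂_1: C_1 → C_0 sends each edge [p,q] (with p < q) to q − p. For instance
  ∂DF = F − D.
The resulting 6×12 matrix has rank 5, and its Smith normal form has invariant factors (1,1,1,1,1).

Boundary ∂_2: C_2 → C_1 maps a triangle to the signed sum of its edges. For instance
  ∂BEG = EG − BG + BE,
  ∂ADF = DF − AF + AD.
The 12×6 boundary matrix has rank 6 and Smith normal form diag(1,1,1,1,1,1).

Computing H_k = (kernel of ∂_k) / (image of ∂_{k+1}):

  H_0: rank C_0 − rank ∂_1 = 6 − 5 = 1, and the invariant factors of ∂_1 are all 1, so H_0 ≅ Z.
  H_1: rank ker ∂_1 − rank ∂_2 = (12 − 5) − 6 = 1, and the invariant factors of ∂_2 are all 1, so H_1 ≅ Z.
  H_2: rank ker ∂_2 − rank ∂_3 = (6 − 6) − 0 = 0, and there is no ∂_3, so H_2 ≅ 0.

H_0 = Z,  H_1 = Z,  H_2 = 0.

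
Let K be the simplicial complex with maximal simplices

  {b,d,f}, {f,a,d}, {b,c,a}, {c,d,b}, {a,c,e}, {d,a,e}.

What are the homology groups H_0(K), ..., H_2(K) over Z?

We work with the vertex ordering a < b < c < d < e < f. The simplices of K, each written with vertices in increasing order, are:

  0-simplices (6): a, b, c, d, e, f
  1-simplices (12): ab, ac, ad, ae, af, bc, bd, bf, cd, ce, de, df
  2-simplices (6): abc, ace, ade, adf, bcd, bdf

giving chain groups C_0 ≅ Z^6, C_1 ≅ Z^12, C_2 ≅ Z^6.

Boundary ∂_1: C_1 → C_0 is given by ∂[p,q] = [q] − [p].
This gives a 6×12 integer matrix of rank 5; reducing to Smith normal form yields diagonal entries (1,1,1,1,1).

Boundary ∂_2: C_2 → C_1 acts by ∂[p,q,r] = [q,r] − [p,r] + [p,q]. For instance
  ∂bdf = df − bf + bd,
  ∂ade = de − ae + ad.
The resulting 12×6 matrix has rank 6, and its Smith normal form has invariant factors (1,1,1,1,1,1).

Computing H_k = (kernel of ∂_k) / (image of ∂_{k+1}):

  H_0: rank C_0 − rank ∂_1 = 6 − 5 = 1, and the invariant factors of ∂_1 are all 1, so H_0 = Z.
  H_1: rank ker ∂_1 − rank ∂_2 = (12 − 5) − 6 = 1, and the invariant factors of ∂_2 are all 1, so H_1 = Z.
  H_2: rank ker ∂_2 − rank ∂_3 = (6 − 6) − 0 = 0, and there is no ∂_3, so H_2 = 0.

H_0 = Z,  H_1 = Z,  H_2 = 0.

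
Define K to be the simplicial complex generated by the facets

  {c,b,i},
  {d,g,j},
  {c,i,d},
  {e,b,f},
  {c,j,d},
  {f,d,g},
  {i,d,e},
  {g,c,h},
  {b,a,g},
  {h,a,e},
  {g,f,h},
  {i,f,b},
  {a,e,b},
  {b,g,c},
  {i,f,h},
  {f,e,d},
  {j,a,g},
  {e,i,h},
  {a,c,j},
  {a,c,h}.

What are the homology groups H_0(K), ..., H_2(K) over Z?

H_0 = Z,  H_1 = Z ⊕ Z/2,  H_2 = 0.

Take the total order a < b < c < d < e < f < g < h < i < j on the vertex set. Then K (dimension 2) consists of the simplices:

  0-simplices (10): a, b, c, d, e, f, g, h, i, j
  1-simplices (30): ab, ac, ae, ag, ah, aj, bc, be, bf, bg, bi, cd, cg, ch, ci, cj, de, df, dg, di, dj, ef, eh, ei, fg, fh, fi, gh, gj, hi
  2-simplices (20): abe, abg, ach, acj, aeh, agj, bcg, bci, bef, bfi, cdi, cdj, cgh, def, dei, dfg, dgj, ehi, fgh, fhi

so the chain groups are C_0 ≅ Z^10, C_1 ≅ Z^30, C_2 ≅ Z^20.

The boundary map ∂_1: C_1 → C_0 maps an edge to its endpoints' difference, ∂[p,q] = q − p. For instance
  ∂ch = h − c.
As a 10×30 matrix over Z this has rank 9, with invariant factors (1,1,1,1,1,1,1,1,1).

∂_2: C_2 → C_1 acts by ∂[p,q,r] = [q,r] − [p,r] + [p,q]. For instance
  ∂ach = ch − ah + ac,
  ∂aeh = eh − ah + ae.
As a 30×20 matrix over Z this has rank 20, with invariant factors (1,1,1,1,1,1,1,1,1,1,1,1,1,1,1,1,1,1,1,2).

From H_k ≅ ker(∂_k) / im(∂_{k+1}) we obtain:

  H_0: rank C_0 − rank ∂_1 = 10 − 9 = 1, and the invariant factors of ∂_1 are all 1, so H_0 ≅ Z.
  H_1: rank ker ∂_1 − rank ∂_2 = (30 − 9) − 20 = 1, and ∂_2 has invariant factor 2 > 1, so H_1 ≅ Z ⊕ Z/2.
  H_2: rank ker ∂_2 − rank ∂_3 = (20 − 20) − 0 = 0, and there is no ∂_3, so H_2 ≅ 0.

As a check, the Euler characteristic is 10 − 30 + 20 = 0, which agrees with 1 − 1 + 0 = 0.
(K is a triangulation of the Klein bottle.)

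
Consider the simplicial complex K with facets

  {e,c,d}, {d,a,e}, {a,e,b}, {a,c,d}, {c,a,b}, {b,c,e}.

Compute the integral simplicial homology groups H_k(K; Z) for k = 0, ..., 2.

H_0 = Z,  H_1 = 0,  H_2 = Z.

K has 5 vertices, 9 edges, 6 triangles.
rank ∂_0 = 0, rank ∂_1 = 4 ⇒ b_0 = 5 − 0 − 4 = 1; all invariant factors of ∂_1 are 1 so no torsion. So H_0 = Z.
rank ∂_1 = 4, rank ∂_2 = 5 ⇒ b_1 = 9 − 4 − 5 = 0; all invariant factors of ∂_2 are 1 so no torsion. So H_1 = 0.
rank ∂_2 = 5, rank ∂_3 = 0 ⇒ b_2 = 6 − 5 − 0 = 1. So H_2 = Z.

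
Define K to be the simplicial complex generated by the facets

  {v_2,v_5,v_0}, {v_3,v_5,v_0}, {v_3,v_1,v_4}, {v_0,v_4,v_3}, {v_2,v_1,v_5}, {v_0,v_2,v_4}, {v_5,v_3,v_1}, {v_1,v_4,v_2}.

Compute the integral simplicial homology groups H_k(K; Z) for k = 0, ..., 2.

K has 6 vertices, 12 edges, 8 triangles.
rank ∂_0 = 0, rank ∂_1 = 5 ⇒ b_0 = 6 − 0 − 5 = 1; all invariant factors of ∂_1 are 1 so no torsion. So H_0 ≅ Z.
rank ∂_1 = 5, rank ∂_2 = 7 ⇒ b_1 = 12 − 5 − 7 = 0; all invariant factors of ∂_2 are 1 so no torsion. So H_1 ≅ 0.
rank ∂_2 = 7, rank ∂_3 = 0 ⇒ b_2 = 8 − 7 − 0 = 1. So H_2 ≅ Z.

H_0 = Z,  H_1 = 0,  H_2 = Z.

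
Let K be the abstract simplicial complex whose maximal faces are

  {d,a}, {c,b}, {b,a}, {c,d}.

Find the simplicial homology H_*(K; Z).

Fix the vertex order a < b < c < d and write every simplex with vertices in increasing order. Then dim K = 1 and the simplices of K are:

  0-simplices (4): a, b, c, d
  1-simplices (4): ab, ad, bc, cd

Hence C_0 ≅ Z^4, C_1 ≅ Z^4.

Boundary ∂_1: C_1 → C_0 maps an edge to its endpoints' difference, ∂[p,q] = q − p.
As a 4×4 matrix over Z this has rank 3, with invariant factors (1,1,1).

Computing H_k = (kernel of ∂_k) / (image of ∂_{k+1}):

  H_0: rank C_0 − rank ∂_1 = 4 − 3 = 1, and the invariant factors of ∂_1 are all 1, so H_0 ≅ Z.
  H_1: rank ker ∂_1 − rank ∂_2 = (4 − 3) − 0 = 1, and there is no ∂_2, so H_1 ≅ Z.

As a check, the Euler characteristic is 4 − 4 = 0, which agrees with 1 − 1 = 0.
(K is a triangulation of the circle S^1.)

H_0 = Z,  H_1 = Z.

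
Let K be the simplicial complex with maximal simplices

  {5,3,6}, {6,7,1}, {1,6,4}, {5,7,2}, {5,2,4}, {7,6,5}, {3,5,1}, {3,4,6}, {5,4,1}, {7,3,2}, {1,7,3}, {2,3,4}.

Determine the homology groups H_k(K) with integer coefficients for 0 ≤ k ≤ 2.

K has 7 vertices, 18 edges, 12 triangles.
rank ∂_0 = 0, rank ∂_1 = 6 ⇒ b_0 = 7 − 0 − 6 = 1; all invariant factors of ∂_1 are 1 so no torsion. So H_0 = Z.
rank ∂_1 = 6, rank ∂_2 = 12 ⇒ b_1 = 18 − 6 − 12 = 0; ∂_2 has invariant factor(s) [2] giving torsion. So H_1 = Z/2.
rank ∂_2 = 12, rank ∂_3 = 0 ⇒ b_2 = 12 − 12 − 0 = 0. So H_2 = 0.

H_0 = Z,  H_1 = Z/2,  H_2 = 0.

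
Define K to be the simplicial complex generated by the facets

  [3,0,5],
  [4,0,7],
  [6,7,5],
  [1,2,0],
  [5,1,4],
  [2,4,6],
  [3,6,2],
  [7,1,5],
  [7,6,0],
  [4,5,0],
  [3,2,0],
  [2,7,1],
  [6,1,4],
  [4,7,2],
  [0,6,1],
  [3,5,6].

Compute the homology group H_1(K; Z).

We work with the vertex ordering 0 < 1 < 2 < 3 < 4 < 5 < 6 < 7. The simplices of K, each written with vertices in increasing order, are:

  0-simplices (8): [0], [1], [2], [3], [4], [5], [6], [7]
  1-simplices (24): (24 of them)
  2-simplices (16): [0,1,2], [0,1,6], [0,2,3], [0,3,5], [0,4,5], [0,4,7], [0,6,7], [1,2,7], [1,4,5], [1,4,6], [1,5,7], [2,3,6], [2,4,6], [2,4,7], [3,5,6], [5,6,7]

Hence C_0 ≅ Z^8, C_1 ≅ Z^24, C_2 ≅ Z^16.

Boundary ∂_1: C_1 → C_0 is given by ∂[p,q] = [q] − [p]. For instance
  ∂[0,2] = [2] − [0].
The resulting 8×24 matrix has rank 7, and its Smith normal form has invariant factors (1,1,1,1,1,1,1).

Boundary ∂_2: C_2 → C_1 acts by ∂[p,q,r] = [q,r] − [p,r] + [p,q]. For instance
  ∂[2,3,6] = [3,6] − [2,6] + [2,3],
  ∂[1,4,5] = [4,5] − [1,5] + [1,4].
As a 24×16 matrix over Z this has rank 15, with invariant factors (1,1,1,1,1,1,1,1,1,1,1,1,1,1,1).

Reading off H_k = ker ∂_k / im ∂_{k+1}:

  H_1: rank ker ∂_1 − rank ∂_2 = (24 − 7) − 15 = 2, and the invariant factors of ∂_2 are all 1, so H_1 = Z^2.

H_1 = Z^2.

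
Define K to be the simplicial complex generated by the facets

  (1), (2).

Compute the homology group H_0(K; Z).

H_0 = Z^2.

Fix the vertex order 1 < 2 and write every simplex with vertices in increasing order. Then dim K = 0 and the simplices of K are:

  0-simplices (2): [1], [2]

Hence C_0 ≅ Z^2.

From H_k ≅ ker(∂_k) / im(∂_{k+1}) we obtain:

  H_0: rank C_0 − rank ∂_1 = 2 − 0 = 2, and there is no ∂_1, so H_0 ≅ Z^2.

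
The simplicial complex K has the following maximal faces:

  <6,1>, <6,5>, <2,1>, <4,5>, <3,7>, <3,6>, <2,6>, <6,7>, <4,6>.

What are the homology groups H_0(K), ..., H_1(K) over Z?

H_0 ≅ Z,  H_1 ≅ Z^3.

Take the total order 1 < 2 < 3 < 4 < 5 < 6 < 7 on the vertex set. Then K (dimension 1) consists of the simplices:

  0-simplices (7): [1], [2], [3], [4], [5], [6], [7]
  1-simplices (9): [1,2], [1,6], [2,6], [3,6], [3,7], [4,5], [4,6], [5,6], [6,7]

Hence C_0 ≅ Z^7, C_1 ≅ Z^9.

∂_1: C_1 → C_0 maps an edge to its endpoints' difference, ∂[p,q] = q − p. For instance
  ∂[6,7] = [7] − [6].
As a 7×9 matrix over Z this has rank 6, with invariant factors (1,1,1,1,1,1).

From H_k ≅ ker(∂_k) / im(∂_{k+1}) we obtain:

  H_0: rank C_0 − rank ∂_1 = 7 − 6 = 1, and the invariant factors of ∂_1 are all 1, so H_0 ≅ Z.
  H_1: rank ker ∂_1 − rank ∂_2 = (9 − 6) − 0 = 3, and there is no ∂_2, so H_1 ≅ Z^3.

As a check, the Euler characteristic is 7 − 9 = -2, which agrees with 1 − 3 = -2.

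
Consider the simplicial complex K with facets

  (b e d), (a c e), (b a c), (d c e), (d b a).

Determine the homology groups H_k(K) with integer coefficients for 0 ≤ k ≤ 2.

We work with the vertex ordering a < b < c < d < e. The simplices of K, each written with vertices in increasing order, are:

  0-simplices (5): a, b, c, d, e
  1-simplices (10): ab, ac, ad, ae, bc, bd, be, cd, ce, de
  2-simplices (5): abc, abd, ace, bde, cde

giving chain groups C_0 ≅ Z^5, C_1 ≅ Z^10, C_2 ≅ Z^5.

The boundary map ∂_1: C_1 → C_0 maps an edge to its endpoints' difference, ∂[p,q] = q − p.
The resulting 5×10 matrix has rank 4, and its Smith normal form has invariant factors (1,1,1,1).

∂_2: C_2 → C_1 maps a triangle to the signed sum of its edges. For instance
  ∂ace = ce − ae + ac,
  ∂cde = de − ce + cd.
This gives a 10×5 integer matrix of rank 5; reducing to Smith normal form yields diagonal entries (1,1,1,1,1).

Computing H_k = (kernel of ∂_k) / (image of ∂_{k+1}):

  H_0: rank C_0 − rank ∂_1 = 5 − 4 = 1, and the invariant factors of ∂_1 are all 1, so H_0 = Z.
  H_1: rank ker ∂_1 − rank ∂_2 = (10 − 4) − 5 = 1, and the invariant factors of ∂_2 are all 1, so H_1 = Z.
  H_2: rank ker ∂_2 − rank ∂_3 = (5 − 5) − 0 = 0, and there is no ∂_3, so H_2 = 0.

As a check, the Euler characteristic is 5 − 10 + 5 = 0, which agrees with 1 − 1 + 0 = 0.

H_0 ≅ Z,  H_1 ≅ Z,  H_2 = 0.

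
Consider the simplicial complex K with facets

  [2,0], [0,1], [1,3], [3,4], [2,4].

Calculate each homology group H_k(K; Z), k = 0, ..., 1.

Order the vertices as 0 < 1 < 2 < 3 < 4. Listing each simplex with vertices in this order, K has dimension 1 with simplices:

  0-simplices (5): [0], [1], [2], [3], [4]
  1-simplices (5): [0,1], [0,2], [1,3], [2,4], [3,4]

so the chain groups are C_0 ≅ Z^5, C_1 ≅ Z^5.

Boundary ∂_1: C_1 → C_0 maps an edge to its endpoints' difference, ∂[p,q] = q − p. For instance
  ∂[1,3] = [3] − [1].
The 5×5 boundary matrix has rank 4 and Smith normal form diag(1,1,1,1).

Now H_k = ker ∂_k / im ∂_{k+1}, so:

  H_0: rank C_0 − rank ∂_1 = 5 − 4 = 1, and the invariant factors of ∂_1 are all 1, so H_0 = Z.
  H_1: rank ker ∂_1 − rank ∂_2 = (5 − 4) − 0 = 1, and there is no ∂_2, so H_1 = Z.

As a check, the Euler characteristic is 5 − 5 = 0, which agrees with 1 − 1 = 0.

H_0 ≅ Z,  H_1 ≅ Z.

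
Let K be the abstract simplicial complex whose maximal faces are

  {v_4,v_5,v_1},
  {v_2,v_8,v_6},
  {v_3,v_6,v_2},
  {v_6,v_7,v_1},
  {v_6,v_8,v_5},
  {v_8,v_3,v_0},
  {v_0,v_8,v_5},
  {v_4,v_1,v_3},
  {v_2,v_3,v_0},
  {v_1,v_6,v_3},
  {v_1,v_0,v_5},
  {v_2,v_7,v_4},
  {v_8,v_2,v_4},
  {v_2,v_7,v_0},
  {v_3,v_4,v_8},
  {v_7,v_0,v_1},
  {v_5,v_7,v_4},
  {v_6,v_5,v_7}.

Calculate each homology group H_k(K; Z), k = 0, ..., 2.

Take the total order v_0 < v_1 < v_2 < v_3 < v_4 < v_5 < v_6 < v_7 < v_8 on the vertex set. Then K (dimension 2) consists of the simplices:

  0-simplices (9): [v_0], [v_1], [v_2], [v_3], [v_4], [v_5], [v_6], [v_7], [v_8]
  1-simplices (27): (27 of them)
  2-simplices (18): (18 of them)

giving chain groups C_0 ≅ Z^9, C_1 ≅ Z^27, C_2 ≅ Z^18.

∂_1: C_1 → C_0 is given by ∂[p,q] = [q] − [p]. For instance
  ∂[v_2,v_7] = [v_7] − [v_2].
The 9×27 boundary matrix has rank 8 and Smith normal form diag(1,1,1,1,1,1,1,1).

The boundary map ∂_2: C_2 → C_1 acts by ∂[p,q,r] = [q,r] − [p,r] + [p,q]. For instance
  ∂[v_5,v_6,v_8] = [v_6,v_8] − [v_5,v_8] + [v_5,v_6],
  ∂[v_2,v_4,v_7] = [v_4,v_7] − [v_2,v_7] + [v_2,v_4].
As a 27×18 matrix over Z this has rank 18, with invariant factors (1,1,1,1,1,1,1,1,1,1,1,1,1,1,1,1,1,2).

Computing H_k = (kernel of ∂_k) / (image of ∂_{k+1}):

  H_0: rank C_0 − rank ∂_1 = 9 − 8 = 1, and the invariant factors of ∂_1 are all 1, so H_0 ≅ Z.
  H_1: rank ker ∂_1 − rank ∂_2 = (27 − 8) − 18 = 1, and ∂_2 has invariant factor 2 > 1, so H_1 ≅ Z ⊕ Z/2.
  H_2: rank ker ∂_2 − rank ∂_3 = (18 − 18) − 0 = 0, and there is no ∂_3, so H_2 ≅ 0.

As a check, the Euler characteristic is 9 − 27 + 18 = 0, which agrees with 1 − 1 + 0 = 0.

H_0 ≅ Z,  H_1 ≅ Z ⊕ Z/2,  H_2 = 0.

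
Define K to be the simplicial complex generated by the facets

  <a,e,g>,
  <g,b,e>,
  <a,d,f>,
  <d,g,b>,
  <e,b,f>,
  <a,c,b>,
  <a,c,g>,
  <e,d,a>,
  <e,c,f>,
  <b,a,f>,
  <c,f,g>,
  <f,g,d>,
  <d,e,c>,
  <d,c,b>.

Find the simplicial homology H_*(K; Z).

Order the vertices as a < b < c < d < e < f < g. Listing each simplex with vertices in this order, K has dimension 2 with simplices:

  0-simplices (7): a, b, c, d, e, f, g
  1-simplices (21): ab, ac, ad, ae, af, ag, bc, bd, be, bf, bg, cd, ce, cf, cg, de, df, dg, ef, eg, fg
  2-simplices (14): abc, abf, acg, ade, adf, aeg, bcd, bdg, bef, beg, cde, cef, cfg, dfg

so the chain groups are C_0 ≅ Z^7, C_1 ≅ Z^21, C_2 ≅ Z^14.

Boundary ∂_1: C_1 → C_0 maps an edge to its endpoints' difference, ∂[p,q] = q − p. For instance
  ∂be = e − b.
The 7×21 boundary matrix has rank 6 and Smith normal form diag(1,1,1,1,1,1).

∂_2: C_2 → C_1 sends each 2-simplex [p,q,r] to [q,r] − [p,r] + [p,q]. For instance
  ∂beg = eg − bg + be,
  ∂bcd = cd − bd + bc.
The resulting 21×14 matrix has rank 13, and its Smith normal form has invariant factors (1,1,1,1,1,1,1,1,1,1,1,1,1).

From H_k ≅ ker(∂_k) / im(∂_{k+1}) we obtain:

  H_0: rank C_0 − rank ∂_1 = 7 − 6 = 1, and the invariant factors of ∂_1 are all 1, so H_0 = Z.
  H_1: rank ker ∂_1 − rank ∂_2 = (21 − 6) − 13 = 2, and the invariant factors of ∂_2 are all 1, so H_1 = Z^2.
  H_2: rank ker ∂_2 − rank ∂_3 = (14 − 13) − 0 = 1, and there is no ∂_3, so H_2 = Z.

As a check, the Euler characteristic is 7 − 21 + 14 = 0, which agrees with 1 − 2 + 1 = 0.

H_0 = Z,  H_1 = Z^2,  H_2 = Z.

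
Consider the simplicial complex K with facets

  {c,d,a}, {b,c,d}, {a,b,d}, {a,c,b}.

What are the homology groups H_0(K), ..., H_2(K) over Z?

H_0 = Z,  H_1 = 0,  H_2 = Z.

We work with the vertex ordering a < b < c < d. The simplices of K, each written with vertices in increasing order, are:

  0-simplices (4): a, b, c, d
  1-simplices (6): ab, ac, ad, bc, bd, cd
  2-simplices (4): abc, abd, acd, bcd

so the chain groups are C_0 ≅ Z^4, C_1 ≅ Z^6, C_2 ≅ Z^4.

Boundary ∂_1: C_1 → C_0 is given by ∂[p,q] = [q] − [p]. For instance
  ∂bd = d − b.
This gives a 4×6 integer matrix of rank 3; reducing to Smith normal form yields diagonal entries (1,1,1).

The boundary map ∂_2: C_2 → C_1 maps a triangle to the signed sum of its edges. For instance
  ∂acd = cd − ad + ac,
  ∂abd = bd − ad + ab.
The resulting 6×4 matrix has rank 3, and its Smith normal form has invariant factors (1,1,1).

From H_k ≅ ker(∂_k) / im(∂_{k+1}) we obtain:

  H_0: rank C_0 − rank ∂_1 = 4 − 3 = 1, and the invariant factors of ∂_1 are all 1, so H_0 = Z.
  H_1: rank ker ∂_1 − rank ∂_2 = (6 − 3) − 3 = 0, and the invariant factors of ∂_2 are all 1, so H_1 = 0.
  H_2: rank ker ∂_2 − rank ∂_3 = (4 − 3) − 0 = 1, and there is no ∂_3, so H_2 = Z.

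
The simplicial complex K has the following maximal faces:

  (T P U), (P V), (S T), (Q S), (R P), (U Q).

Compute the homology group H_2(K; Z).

Take the total order P < Q < R < S < T < U < V on the vertex set. Then K (dimension 2) consists of the simplices:

  0-simplices (7): P, Q, R, S, T, U, V
  1-simplices (8): PR, PT, PU, PV, QS, QU, ST, TU
  2-simplices (1): PTU

so the chain groups are C_0 ≅ Z^7, C_1 ≅ Z^8, C_2 ≅ Z^1.

∂_1: C_1 → C_0 sends each edge [p,q] (with p < q) to q − p.
As a 7×8 matrix over Z this has rank 6, with invariant factors (1,1,1,1,1,1).

∂_2: C_2 → C_1 sends each 2-simplex [p,q,r] to [q,r] − [p,r] + [p,q]. For instance
  ∂PTU = TU − PU + PT.
As a 8×1 matrix over Z this has rank 1, with invariant factors (1).

Reading off H_k = ker ∂_k / im ∂_{k+1}:

  H_2: rank ker ∂_2 − rank ∂_3 = (1 − 1) − 0 = 0, and there is no ∂_3, so H_2 = 0.

H_2 = 0.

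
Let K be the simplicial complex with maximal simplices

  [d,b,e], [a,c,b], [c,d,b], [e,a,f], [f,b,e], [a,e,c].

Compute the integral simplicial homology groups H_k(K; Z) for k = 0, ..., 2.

We work with the vertex ordering a < b < c < d < e < f. The simplices of K, each written with vertices in increasing order, are:

  0-simplices (6): a, b, c, d, e, f
  1-simplices (12): ab, ac, ae, af, bc, bd, be, bf, cd, ce, de, ef
  2-simplices (6): abc, ace, aef, bcd, bde, bef

so the chain groups are C_0 ≅ Z^6, C_1 ≅ Z^12, C_2 ≅ Z^6.

∂_1: C_1 → C_0 maps an edge to its endpoints' difference, ∂[p,q] = q − p. For instance
  ∂bc = c − b.
The resulting 6×12 matrix has rank 5, and its Smith normal form has invariant factors (1,1,1,1,1).

Boundary ∂_2: C_2 → C_1 acts by ∂[p,q,r] = [q,r] − [p,r] + [p,q]. For instance
  ∂abc = bc − ac + ab,
  ∂bde = de − be + bd.
The 12×6 boundary matrix has rank 6 and Smith normal form diag(1,1,1,1,1,1).

Now H_k = ker ∂_k / im ∂_{k+1}, so:

  H_0: rank C_0 − rank ∂_1 = 6 − 5 = 1, and the invariant factors of ∂_1 are all 1, so H_0 ≅ Z.
  H_1: rank ker ∂_1 − rank ∂_2 = (12 − 5) − 6 = 1, and the invariant factors of ∂_2 are all 1, so H_1 ≅ Z.
  H_2: rank ker ∂_2 − rank ∂_3 = (6 − 6) − 0 = 0, and there is no ∂_3, so H_2 ≅ 0.

As a check, the Euler characteristic is 6 − 12 + 6 = 0, which agrees with 1 − 1 + 0 = 0.

H_0 = Z,  H_1 = Z,  H_2 = 0.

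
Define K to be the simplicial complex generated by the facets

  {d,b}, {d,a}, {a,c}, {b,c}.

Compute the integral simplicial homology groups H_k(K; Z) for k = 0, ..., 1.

Order the vertices as a < b < c < d. Listing each simplex with vertices in this order, K has dimension 1 with simplices:

  0-simplices (4): a, b, c, d
  1-simplices (4): ac, ad, bc, bd

so the chain groups are C_0 ≅ Z^4, C_1 ≅ Z^4.

The boundary map ∂_1: C_1 → C_0 is given by ∂[p,q] = [q] − [p].
The 4×4 boundary matrix has rank 3 and Smith normal form diag(1,1,1).

Reading off H_k = ker ∂_k / im ∂_{k+1}:

  H_0: rank C_0 − rank ∂_1 = 4 − 3 = 1, and the invariant factors of ∂_1 are all 1, so H_0 ≅ Z.
  H_1: rank ker ∂_1 − rank ∂_2 = (4 − 3) − 0 = 1, and there is no ∂_2, so H_1 ≅ Z.

H_0 = Z,  H_1 = Z.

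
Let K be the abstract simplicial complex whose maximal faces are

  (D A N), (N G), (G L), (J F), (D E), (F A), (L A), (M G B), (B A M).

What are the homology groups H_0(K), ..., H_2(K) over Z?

H_0 ≅ Z,  H_1 ≅ Z^2,  H_2 = 0.

Order the vertices as A < B < D < E < F < G < J < L < M < N. Listing each simplex with vertices in this order, K has dimension 2 with simplices:

  0-simplices (10): A, B, D, E, F, G, J, L, M, N
  1-simplices (14): AB, AD, AF, AL, AM, AN, BG, BM, DE, DN, FJ, GL, GM, GN
  2-simplices (3): ABM, ADN, BGM

Hence C_0 ≅ Z^10, C_1 ≅ Z^14, C_2 ≅ Z^3.

Boundary ∂_1: C_1 → C_0 maps an edge to its endpoints' difference, ∂[p,q] = q − p. For instance
  ∂GL = L − G.
This gives a 10×14 integer matrix of rank 9; reducing to Smith normal form yields diagonal entries (1,1,1,1,1,1,1,1,1).

Boundary ∂_2: C_2 → C_1 maps a triangle to the signed sum of its edges. For instance
  ∂ADN = DN − AN + AD,
  ∂ABM = BM − AM + AB.
The resulting 14×3 matrix has rank 3, and its Smith normal form has invariant factors (1,1,1).

Reading off H_k = ker ∂_k / im ∂_{k+1}:

  H_0: rank C_0 − rank ∂_1 = 10 − 9 = 1, and the invariant factors of ∂_1 are all 1, so H_0 ≅ Z.
  H_1: rank ker ∂_1 − rank ∂_2 = (14 − 9) − 3 = 2, and the invariant factors of ∂_2 are all 1, so H_1 ≅ Z^2.
  H_2: rank ker ∂_2 − rank ∂_3 = (3 − 3) − 0 = 0, and there is no ∂_3, so H_2 ≅ 0.

As a check, the Euler characteristic is 10 − 14 + 3 = -1, which agrees with 1 − 2 + 0 = -1.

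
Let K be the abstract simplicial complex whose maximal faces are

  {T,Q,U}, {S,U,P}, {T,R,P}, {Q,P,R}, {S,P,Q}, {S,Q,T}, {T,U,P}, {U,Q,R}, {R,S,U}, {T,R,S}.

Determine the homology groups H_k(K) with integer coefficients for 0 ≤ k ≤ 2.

Order the vertices as P < Q < R < S < T < U. Listing each simplex with vertices in this order, K has dimension 2 with simplices:

  0-simplices (6): P, Q, R, S, T, U
  1-simplices (15): PQ, PR, PS, PT, PU, QR, QS, QT, QU, RS, RT, RU, ST, SU, TU
  2-simplices (10): PQR, PQS, PRT, PSU, PTU, QRU, QST, QTU, RST, RSU

Hence C_0 ≅ Z^6, C_1 ≅ Z^15, C_2 ≅ Z^10.

∂_1: C_1 → C_0 maps an edge to its endpoints' difference, ∂[p,q] = q − p. For instance
  ∂SU = U − S.
The 6×15 boundary matrix has rank 5 and Smith normal form diag(1,1,1,1,1).

Boundary ∂_2: C_2 → C_1 sends each 2-simplex [p,q,r] to [q,r] − [p,r] + [p,q]. For instance
  ∂PRT = RT − PT + PR,
  ∂PQS = QS − PS + PQ.
This gives a 15×10 integer matrix of rank 10; reducing to Smith normal form yields diagonal entries (1,1,1,1,1,1,1,1,1,2).

Reading off H_k = ker ∂_k / im ∂_{k+1}:

  H_0: rank C_0 − rank ∂_1 = 6 − 5 = 1, and the invariant factors of ∂_1 are all 1, so H_0 = Z.
  H_1: rank ker ∂_1 − rank ∂_2 = (15 − 5) − 10 = 0, and ∂_2 has invariant factor 2 > 1, so H_1 = Z/2Z.
  H_2: rank ker ∂_2 − rank ∂_3 = (10 − 10) − 0 = 0, and there is no ∂_3, so H_2 = 0.

H_0 ≅ Z,  H_1 ≅ Z/2Z,  H_2 = 0.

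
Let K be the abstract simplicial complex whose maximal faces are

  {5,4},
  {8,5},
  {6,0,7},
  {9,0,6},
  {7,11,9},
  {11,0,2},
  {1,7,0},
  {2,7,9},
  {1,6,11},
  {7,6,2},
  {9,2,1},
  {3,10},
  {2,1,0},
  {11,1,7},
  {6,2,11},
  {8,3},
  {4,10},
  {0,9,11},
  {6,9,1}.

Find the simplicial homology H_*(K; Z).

H_0 ≅ Z^2,  H_1 ≅ Z^3,  H_2 ≅ Z.

Order the vertices as 0 < 1 < 2 < 3 < 4 < 5 < 6 < 7 < 8 < 9 < 10 < 11. Listing each simplex with vertices in this order, K has dimension 2 with simplices:

  0-simplices (12): [0], [1], [2], [3], [4], [5], [6], [7], [8], [9], [10], [11]
  1-simplices (26): (26 of them)
  2-simplices (14): [0,1,2], [0,1,7], [0,2,11], [0,6,7], [0,6,9], [0,9,11], [1,2,9], [1,6,9], [1,6,11], [1,7,11], [2,6,7], [2,6,11], [2,7,9], [7,9,11]

Hence C_0 ≅ Z^12, C_1 ≅ Z^26, C_2 ≅ Z^14.

The boundary map ∂_1: C_1 → C_0 maps an edge to its endpoints' difference, ∂[p,q] = q − p. For instance
  ∂[9,11] = [11] − [9].
This gives a 12×26 integer matrix of rank 10; reducing to Smith normal form yields diagonal entries (1,1,1,1,1,1,1,1,1,1).

∂_2: C_2 → C_1 sends each 2-simplex [p,q,r] to [q,r] − [p,r] + [p,q]. For instance
  ∂[2,6,11] = [6,11] − [2,11] + [2,6],
  ∂[0,6,9] = [6,9] − [0,9] + [0,6].
The 26×14 boundary matrix has rank 13 and Smith normal form diag(1,1,1,1,1,1,1,1,1,1,1,1,1).

Reading off H_k = ker ∂_k / im ∂_{k+1}:

  H_0: rank C_0 − rank ∂_1 = 12 − 10 = 2, and the invariant factors of ∂_1 are all 1, so H_0 ≅ Z^2.
  H_1: rank ker ∂_1 − rank ∂_2 = (26 − 10) − 13 = 3, and the invariant factors of ∂_2 are all 1, so H_1 ≅ Z^3.
  H_2: rank ker ∂_2 − rank ∂_3 = (14 − 13) − 0 = 1, and there is no ∂_3, so H_2 ≅ Z.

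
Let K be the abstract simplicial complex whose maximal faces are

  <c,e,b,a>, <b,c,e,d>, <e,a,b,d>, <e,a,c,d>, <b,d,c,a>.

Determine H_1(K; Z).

We work with the vertex ordering a < b < c < d < e. The simplices of K, each written with vertices in increasing order, are:

  0-simplices (5): a, b, c, d, e
  1-simplices (10): ab, ac, ad, ae, bc, bd, be, cd, ce, de
  2-simplices (10): abc, abd, abe, acd, ace, ade, bcd, bce, bde, cde
  3-simplices (5): abcd, abce, abde, acde, bcde

so the chain groups are C_0 ≅ Z^5, C_1 ≅ Z^10, C_2 ≅ Z^10, C_3 ≅ Z^5.

The boundary map ∂_1: C_1 → C_0 sends each edge [p,q] (with p < q) to q − p. For instance
  ∂bc = c − b.
As a 5×10 matrix over Z this has rank 4, with invariant factors (1,1,1,1).

The boundary map ∂_2: C_2 → C_1 sends each 2-simplex [p,q,r] to [q,r] − [p,r] + [p,q]. For instance
  ∂ace = ce − ae + ac,
  ∂cde = de − ce + cd.
The 10×10 boundary matrix has rank 6 and Smith normal form diag(1,1,1,1,1,1).

Boundary ∂_3: C_3 → C_2 sends each 3-simplex σ to the alternating sum Σ_i (−1)^i (σ with its i-th vertex removed). For instance
  ∂acde = cde − ade + ace − acd,
  ∂abcd = bcd − acd + abd − abc.
As a 10×5 matrix over Z this has rank 4, with invariant factors (1,1,1,1).

Reading off H_k = ker ∂_k / im ∂_{k+1}:

  H_1: rank ker ∂_1 − rank ∂_2 = (10 − 4) − 6 = 0, and the invariant factors of ∂_2 are all 1, so H_1 ≅ 0.

H_1 = 0.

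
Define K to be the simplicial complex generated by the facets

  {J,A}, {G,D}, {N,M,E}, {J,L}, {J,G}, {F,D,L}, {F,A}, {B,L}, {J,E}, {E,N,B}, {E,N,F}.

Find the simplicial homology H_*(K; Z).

H_0 = Z,  H_1 = Z^4,  H_2 = 0.

Fix the vertex order A < B < D < E < F < G < J < L < M < N and write every simplex with vertices in increasing order. Then dim K = 2 and the simplices of K are:

  0-simplices (10): A, B, D, E, F, G, J, L, M, N
  1-simplices (17): AF, AJ, BE, BL, BN, DF, DG, DL, EF, EJ, EM, EN, FL, FN, GJ, JL, MN
  2-simplices (4): BEN, DFL, EFN, EMN

Hence C_0 ≅ Z^10, C_1 ≅ Z^17, C_2 ≅ Z^4.

∂_1: C_1 → C_0 sends each edge [p,q] (with p < q) to q − p.
This gives a 10×17 integer matrix of rank 9; reducing to Smith normal form yields diagonal entries (1,1,1,1,1,1,1,1,1).

Boundary ∂_2: C_2 → C_1 acts by ∂[p,q,r] = [q,r] − [p,r] + [p,q]. For instance
  ∂DFL = FL − DL + DF,
  ∂EMN = MN − EN + EM.
The resulting 17×4 matrix has rank 4, and its Smith normal form has invariant factors (1,1,1,1).

Reading off H_k = ker ∂_k / im ∂_{k+1}:

  H_0: rank C_0 − rank ∂_1 = 10 − 9 = 1, and the invariant factors of ∂_1 are all 1, so H_0 = Z.
  H_1: rank ker ∂_1 − rank ∂_2 = (17 − 9) − 4 = 4, and the invariant factors of ∂_2 are all 1, so H_1 = Z^4.
  H_2: rank ker ∂_2 − rank ∂_3 = (4 − 4) − 0 = 0, and there is no ∂_3, so H_2 = 0.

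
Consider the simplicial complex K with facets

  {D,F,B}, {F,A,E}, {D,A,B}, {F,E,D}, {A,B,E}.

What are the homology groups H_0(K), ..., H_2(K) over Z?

K has 5 vertices, 10 edges, 5 triangles.
rank ∂_0 = 0, rank ∂_1 = 4 ⇒ b_0 = 5 − 0 − 4 = 1; all invariant factors of ∂_1 are 1 so no torsion. So H_0 = Z.
rank ∂_1 = 4, rank ∂_2 = 5 ⇒ b_1 = 10 − 4 − 5 = 1; all invariant factors of ∂_2 are 1 so no torsion. So H_1 = Z.
rank ∂_2 = 5, rank ∂_3 = 0 ⇒ b_2 = 5 − 5 − 0 = 0. So H_2 = 0.

H_0 = Z,  H_1 = Z,  H_2 = 0.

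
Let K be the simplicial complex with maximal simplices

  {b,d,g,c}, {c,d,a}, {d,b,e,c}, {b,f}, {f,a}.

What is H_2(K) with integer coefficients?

H_2 = 0.

Order the vertices as a < b < c < d < e < f < g. Listing each simplex with vertices in this order, K has dimension 3 with simplices:

  0-simplices (7): a, b, c, d, e, f, g
  1-simplices (13): ac, ad, af, bc, bd, be, bf, bg, cd, ce, cg, de, dg
  2-simplices (8): acd, bcd, bce, bcg, bde, bdg, cde, cdg
  3-simplices (2): bcde, bcdg

Hence C_0 ≅ Z^7, C_1 ≅ Z^13, C_2 ≅ Z^8, C_3 ≅ Z^2.

Boundary ∂_1: C_1 → C_0 maps an edge to its endpoints' difference, ∂[p,q] = q − p.
The 7×13 boundary matrix has rank 6 and Smith normal form diag(1,1,1,1,1,1).

∂_2: C_2 → C_1 maps a triangle to the signed sum of its edges. For instance
  ∂bcd = cd − bd + bc,
  ∂bce = ce − be + bc.
The resulting 13×8 matrix has rank 6, and its Smith normal form has invariant factors (1,1,1,1,1,1).

∂_3: C_3 → C_2 sends each 3-simplex σ to the alternating sum Σ_i (−1)^i (σ with its i-th vertex removed). For instance
  ∂bcdg = cdg − bdg + bcg − bcd,
  ∂bcde = cde − bde + bce − bcd.
As a 8×2 matrix over Z this has rank 2, with invariant factors (1,1).

From H_k ≅ ker(∂_k) / im(∂_{k+1}) we obtain:

  H_2: rank ker ∂_2 − rank ∂_3 = (8 − 6) − 2 = 0, and the invariant factors of ∂_3 are all 1, so H_2 ≅ 0.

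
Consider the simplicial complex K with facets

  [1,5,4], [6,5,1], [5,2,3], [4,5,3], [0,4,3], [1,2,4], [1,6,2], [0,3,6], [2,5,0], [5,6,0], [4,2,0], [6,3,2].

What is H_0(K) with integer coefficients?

We work with the vertex ordering 0 < 1 < 2 < 3 < 4 < 5 < 6. The simplices of K, each written with vertices in increasing order, are:

  0-simplices (7): [0], [1], [2], [3], [4], [5], [6]
  1-simplices (18): [0,2], [0,3], [0,4], [0,5], [0,6], [1,2], [1,4], [1,5], [1,6], [2,3], [2,4], [2,5], [2,6], [3,4], [3,5], [3,6], [4,5], [5,6]
  2-simplices (12): [0,2,4], [0,2,5], [0,3,4], [0,3,6], [0,5,6], [1,2,4], [1,2,6], [1,4,5], [1,5,6], [2,3,5], [2,3,6], [3,4,5]

so the chain groups are C_0 ≅ Z^7, C_1 ≅ Z^18, C_2 ≅ Z^12.

∂_1: C_1 → C_0 maps an edge to its endpoints' difference, ∂[p,q] = q − p.
The resulting 7×18 matrix has rank 6, and its Smith normal form has invariant factors (1,1,1,1,1,1).

The boundary map ∂_2: C_2 → C_1 sends each 2-simplex [p,q,r] to [q,r] − [p,r] + [p,q]. For instance
  ∂[1,2,4] = [2,4] − [1,4] + [1,2],
  ∂[2,3,6] = [3,6] − [2,6] + [2,3].
This gives a 18×12 integer matrix of rank 12; reducing to Smith normal form yields diagonal entries (1,1,1,1,1,1,1,1,1,1,1,2).

From H_k ≅ ker(∂_k) / im(∂_{k+1}) we obtain:

  H_0: rank C_0 − rank ∂_1 = 7 − 6 = 1, and the invariant factors of ∂_1 are all 1, so H_0 = Z.

H_0 ≅ Z.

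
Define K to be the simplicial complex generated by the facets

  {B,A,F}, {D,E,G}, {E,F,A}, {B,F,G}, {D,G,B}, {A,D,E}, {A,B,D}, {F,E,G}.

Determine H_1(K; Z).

H_1 = 0.

Fix the vertex order A < B < D < E < F < G and write every simplex with vertices in increasing order. Then dim K = 2 and the simplices of K are:

  0-simplices (6): A, B, D, E, F, G
  1-simplices (12): AB, AD, AE, AF, BD, BF, BG, DE, DG, EF, EG, FG
  2-simplices (8): ABD, ABF, ADE, AEF, BDG, BFG, DEG, EFG

Hence C_0 ≅ Z^6, C_1 ≅ Z^12, C_2 ≅ Z^8.

∂_1: C_1 → C_0 is given by ∂[p,q] = [q] − [p]. For instance
  ∂AE = E − A.
As a 6×12 matrix over Z this has rank 5, with invariant factors (1,1,1,1,1).

The boundary map ∂_2: C_2 → C_1 maps a triangle to the signed sum of its edges. For instance
  ∂ABD = BD − AD + AB,
  ∂BFG = FG − BG + BF.
The 12×8 boundary matrix has rank 7 and Smith normal form diag(1,1,1,1,1,1,1).

Computing H_k = (kernel of ∂_k) / (image of ∂_{k+1}):

  H_1: rank ker ∂_1 − rank ∂_2 = (12 − 5) − 7 = 0, and the invariant factors of ∂_2 are all 1, so H_1 ≅ 0.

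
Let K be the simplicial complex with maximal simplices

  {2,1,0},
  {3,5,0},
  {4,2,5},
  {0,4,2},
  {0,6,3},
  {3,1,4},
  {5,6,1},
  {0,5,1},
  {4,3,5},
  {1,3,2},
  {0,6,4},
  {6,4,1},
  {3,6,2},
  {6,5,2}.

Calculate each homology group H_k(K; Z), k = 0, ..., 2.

Take the total order 0 < 1 < 2 < 3 < 4 < 5 < 6 on the vertex set. Then K (dimension 2) consists of the simplices:

  0-simplices (7): [0], [1], [2], [3], [4], [5], [6]
  1-simplices (21): [0,1], [0,2], [0,3], [0,4], [0,5], [0,6], [1,2], [1,3], [1,4], [1,5], [1,6], [2,3], [2,4], [2,5], [2,6], [3,4], [3,5], [3,6], [4,5], [4,6], [5,6]
  2-simplices (14): [0,1,2], [0,1,5], [0,2,4], [0,3,5], [0,3,6], [0,4,6], [1,2,3], [1,3,4], [1,4,6], [1,5,6], [2,3,6], [2,4,5], [2,5,6], [3,4,5]

Hence C_0 ≅ Z^7, C_1 ≅ Z^21, C_2 ≅ Z^14.

Boundary ∂_1: C_1 → C_0 is given by ∂[p,q] = [q] − [p].
The resulting 7×21 matrix has rank 6, and its Smith normal form has invariant factors (1,1,1,1,1,1).

∂_2: C_2 → C_1 acts by ∂[p,q,r] = [q,r] − [p,r] + [p,q]. For instance
  ∂[1,3,4] = [3,4] − [1,4] + [1,3],
  ∂[2,4,5] = [4,5] − [2,5] + [2,4].
As a 21×14 matrix over Z this has rank 13, with invariant factors (1,1,1,1,1,1,1,1,1,1,1,1,1).

Reading off H_k = ker ∂_k / im ∂_{k+1}:

  H_0: rank C_0 − rank ∂_1 = 7 − 6 = 1, and the invariant factors of ∂_1 are all 1, so H_0 ≅ Z.
  H_1: rank ker ∂_1 − rank ∂_2 = (21 − 6) − 13 = 2, and the invariant factors of ∂_2 are all 1, so H_1 ≅ Z^2.
  H_2: rank ker ∂_2 − rank ∂_3 = (14 − 13) − 0 = 1, and there is no ∂_3, so H_2 ≅ Z.

H_0 = Z,  H_1 = Z^2,  H_2 = Z.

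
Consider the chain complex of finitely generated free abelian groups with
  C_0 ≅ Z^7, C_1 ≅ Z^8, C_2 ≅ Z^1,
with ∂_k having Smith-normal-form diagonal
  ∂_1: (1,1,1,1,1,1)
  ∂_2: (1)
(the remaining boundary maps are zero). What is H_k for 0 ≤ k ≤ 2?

H_0 = Z,  H_1 = Z,  H_2 = 0.

H_0: b_0 = 7 − 0 − 6 = 1; torsion from ∂_1 factors > 1: none. So H_0 = Z.
H_1: b_1 = 8 − 6 − 1 = 1; torsion from ∂_2 factors > 1: none. So H_1 = Z.
H_2: b_2 = 1 − 1 − 0 = 0; torsion from ∂_3 factors > 1: none. So H_2 = 0.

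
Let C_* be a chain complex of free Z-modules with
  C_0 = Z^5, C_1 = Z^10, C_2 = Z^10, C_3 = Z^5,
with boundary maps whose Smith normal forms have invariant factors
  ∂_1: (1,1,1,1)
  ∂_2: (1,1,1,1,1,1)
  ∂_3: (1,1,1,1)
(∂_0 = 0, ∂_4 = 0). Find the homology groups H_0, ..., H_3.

H_0 = Z,  H_1 = 0,  H_2 = 0,  H_3 = Z.

H_0: b_0 = 5 − 0 − 4 = 1; torsion from ∂_1 factors > 1: none. So H_0 = Z.
H_1: b_1 = 10 − 4 − 6 = 0; torsion from ∂_2 factors > 1: none. So H_1 = 0.
H_2: b_2 = 10 − 6 − 4 = 0; torsion from ∂_3 factors > 1: none. So H_2 = 0.
H_3: b_3 = 5 − 4 − 0 = 1; torsion from ∂_4 factors > 1: none. So H_3 = Z.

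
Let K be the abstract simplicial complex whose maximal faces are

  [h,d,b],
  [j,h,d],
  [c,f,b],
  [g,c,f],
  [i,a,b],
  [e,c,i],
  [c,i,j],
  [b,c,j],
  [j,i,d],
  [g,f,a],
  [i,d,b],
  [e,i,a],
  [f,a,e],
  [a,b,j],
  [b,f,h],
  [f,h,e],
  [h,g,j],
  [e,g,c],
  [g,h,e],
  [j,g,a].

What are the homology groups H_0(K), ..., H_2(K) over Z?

H_0 ≅ Z,  H_1 ≅ Z ⊕ Z/2Z,  H_2 = 0.

Fix the vertex order a < b < c < d < e < f < g < h < i < j and write every simplex with vertices in increasing order. Then dim K = 2 and the simplices of K are:

  0-simplices (10): a, b, c, d, e, f, g, h, i, j
  1-simplices (30): ab, ae, af, ag, ai, aj, bc, bd, bf, bh, bi, bj, ce, cf, cg, ci, cj, dh, di, dj, ef, eg, eh, ei, fg, fh, gh, gj, hj, ij
  2-simplices (20): abi, abj, aef, aei, afg, agj, bcf, bcj, bdh, bdi, bfh, ceg, cei, cfg, cij, dhj, dij, efh, egh, ghj

so the chain groups are C_0 ≅ Z^10, C_1 ≅ Z^30, C_2 ≅ Z^20.

The boundary map ∂_1: C_1 → C_0 sends each edge [p,q] (with p < q) to q − p. For instance
  ∂di = i − d.
The 10×30 boundary matrix has rank 9 and Smith normal form diag(1,1,1,1,1,1,1,1,1).

The boundary map ∂_2: C_2 → C_1 maps a triangle to the signed sum of its edges. For instance
  ∂abj = bj − aj + ab,
  ∂dij = ij − dj + di.
This gives a 30×20 integer matrix of rank 20; reducing to Smith normal form yields diagonal entries (1,1,1,1,1,1,1,1,1,1,1,1,1,1,1,1,1,1,1,2).

Computing H_k = (kernel of ∂_k) / (image of ∂_{k+1}):

  H_0: rank C_0 − rank ∂_1 = 10 − 9 = 1, and the invariant factors of ∂_1 are all 1, so H_0 ≅ Z.
  H_1: rank ker ∂_1 − rank ∂_2 = (30 − 9) − 20 = 1, and ∂_2 has invariant factor 2 > 1, so H_1 ≅ Z ⊕ Z/2Z.
  H_2: rank ker ∂_2 − rank ∂_3 = (20 − 20) − 0 = 0, and there is no ∂_3, so H_2 ≅ 0.

(K is a triangulation of the Klein bottle.)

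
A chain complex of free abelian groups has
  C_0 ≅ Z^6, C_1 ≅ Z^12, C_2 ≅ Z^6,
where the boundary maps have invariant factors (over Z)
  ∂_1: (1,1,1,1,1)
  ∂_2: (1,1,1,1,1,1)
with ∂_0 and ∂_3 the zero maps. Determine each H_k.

H_0: b_0 = 6 − 0 − 5 = 1; torsion from ∂_1 factors > 1: none. So H_0 = Z.
H_1: b_1 = 12 − 5 − 6 = 1; torsion from ∂_2 factors > 1: none. So H_1 = Z.
H_2: b_2 = 6 − 6 − 0 = 0; torsion from ∂_3 factors > 1: none. So H_2 = 0.

H_0 = Z,  H_1 = Z,  H_2 = 0.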